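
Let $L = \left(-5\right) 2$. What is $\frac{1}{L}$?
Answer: $- \frac{1}{10} \approx -0.1$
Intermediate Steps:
$L = -10$
$\frac{1}{L} = \frac{1}{-10} = - \frac{1}{10}$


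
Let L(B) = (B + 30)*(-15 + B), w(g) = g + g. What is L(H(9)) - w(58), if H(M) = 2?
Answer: -532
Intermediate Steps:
w(g) = 2*g
L(B) = (-15 + B)*(30 + B) (L(B) = (30 + B)*(-15 + B) = (-15 + B)*(30 + B))
L(H(9)) - w(58) = (-450 + 2² + 15*2) - 2*58 = (-450 + 4 + 30) - 1*116 = -416 - 116 = -532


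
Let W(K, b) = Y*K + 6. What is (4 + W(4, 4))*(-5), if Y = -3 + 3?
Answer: -50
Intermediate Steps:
Y = 0
W(K, b) = 6 (W(K, b) = 0*K + 6 = 0 + 6 = 6)
(4 + W(4, 4))*(-5) = (4 + 6)*(-5) = 10*(-5) = -50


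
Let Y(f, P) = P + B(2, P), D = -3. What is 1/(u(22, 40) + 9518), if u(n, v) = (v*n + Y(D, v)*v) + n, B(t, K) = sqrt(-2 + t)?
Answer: 1/12020 ≈ 8.3195e-5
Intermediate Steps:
Y(f, P) = P (Y(f, P) = P + sqrt(-2 + 2) = P + sqrt(0) = P + 0 = P)
u(n, v) = n + v**2 + n*v (u(n, v) = (v*n + v*v) + n = (n*v + v**2) + n = (v**2 + n*v) + n = n + v**2 + n*v)
1/(u(22, 40) + 9518) = 1/((22 + 40**2 + 22*40) + 9518) = 1/((22 + 1600 + 880) + 9518) = 1/(2502 + 9518) = 1/12020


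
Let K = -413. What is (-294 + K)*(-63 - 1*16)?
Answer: 55853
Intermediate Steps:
(-294 + K)*(-63 - 1*16) = (-294 - 413)*(-63 - 1*16) = -707*(-63 - 16) = -707*(-79) = 55853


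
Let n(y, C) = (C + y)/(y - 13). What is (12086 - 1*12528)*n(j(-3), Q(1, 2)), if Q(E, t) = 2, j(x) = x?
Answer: -221/8 ≈ -27.625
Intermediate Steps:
n(y, C) = (C + y)/(-13 + y)
(12086 - 1*12528)*n(j(-3), Q(1, 2)) = (12086 - 1*12528)*((2 - 3)/(-13 - 3)) = (12086 - 12528)*(-1/(-16)) = -(-221)*(-1)/8 = -442*1/16 = -221/8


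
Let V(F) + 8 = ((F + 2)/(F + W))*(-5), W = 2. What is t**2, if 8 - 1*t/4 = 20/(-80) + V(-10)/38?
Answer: 426409/361 ≈ 1181.2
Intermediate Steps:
V(F) = -13 (V(F) = -8 + ((F + 2)/(F + 2))*(-5) = -8 + ((2 + F)/(2 + F))*(-5) = -8 + 1*(-5) = -8 - 5 = -13)
t = 653/19 (t = 32 - 4*(20/(-80) - 13/38) = 32 - 4*(20*(-1/80) - 13*1/38) = 32 - 4*(-1/4 - 13/38) = 32 - 4*(-45/76) = 32 + 45/19 = 653/19 ≈ 34.368)
t**2 = (653/19)**2 = 426409/361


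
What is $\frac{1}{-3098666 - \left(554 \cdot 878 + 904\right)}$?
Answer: $- \frac{1}{3585982} \approx -2.7886 \cdot 10^{-7}$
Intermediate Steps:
$\frac{1}{-3098666 - \left(554 \cdot 878 + 904\right)} = \frac{1}{-3098666 - \left(486412 + 904\right)} = \frac{1}{-3098666 - 487316} = \frac{1}{-3585982} = - \frac{1}{3585982}$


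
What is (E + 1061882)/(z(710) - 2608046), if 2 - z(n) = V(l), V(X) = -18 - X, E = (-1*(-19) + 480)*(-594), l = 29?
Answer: -765476/2607997 ≈ -0.29351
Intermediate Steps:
E = -296406 (E = (19 + 480)*(-594) = 499*(-594) = -296406)
z(n) = 49 (z(n) = 2 - (-18 - 1*29) = 2 - (-18 - 29) = 2 - 1*(-47) = 2 + 47 = 49)
(E + 1061882)/(z(710) - 2608046) = (-296406 + 1061882)/(49 - 2608046) = 765476/(-2607997) = 765476*(-1/2607997) = -765476/2607997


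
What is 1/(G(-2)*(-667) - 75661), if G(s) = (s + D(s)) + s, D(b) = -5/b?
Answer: -2/149321 ≈ -1.3394e-5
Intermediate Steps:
G(s) = -5/s + 2*s (G(s) = (s - 5/s) + s = -5/s + 2*s)
1/(G(-2)*(-667) - 75661) = 1/((-5/(-2) + 2*(-2))*(-667) - 75661) = 1/((-5*(-1/2) - 4)*(-667) - 75661) = 1/((5/2 - 4)*(-667) - 75661) = 1/(-3/2*(-667) - 75661) = 1/(2001/2 - 75661) = 1/(-149321/2) = -2/149321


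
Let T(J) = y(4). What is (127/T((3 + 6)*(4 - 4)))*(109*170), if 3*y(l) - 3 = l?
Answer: 7059930/7 ≈ 1.0086e+6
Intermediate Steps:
y(l) = 1 + l/3
T(J) = 7/3 (T(J) = 1 + (1/3)*4 = 1 + 4/3 = 7/3)
(127/T((3 + 6)*(4 - 4)))*(109*170) = (127/(7/3))*(109*170) = (127*(3/7))*18530 = (381/7)*18530 = 7059930/7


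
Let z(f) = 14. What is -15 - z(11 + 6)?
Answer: -29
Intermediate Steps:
-15 - z(11 + 6) = -15 - 1*14 = -15 - 14 = -29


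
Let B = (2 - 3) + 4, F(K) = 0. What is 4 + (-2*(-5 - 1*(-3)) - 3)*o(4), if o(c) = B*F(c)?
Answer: 4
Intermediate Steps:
B = 3 (B = -1 + 4 = 3)
o(c) = 0 (o(c) = 3*0 = 0)
4 + (-2*(-5 - 1*(-3)) - 3)*o(4) = 4 + (-2*(-5 - 1*(-3)) - 3)*0 = 4 + (-2*(-5 + 3) - 3)*0 = 4 + (-2*(-2) - 3)*0 = 4 + (4 - 3)*0 = 4 + 1*0 = 4 + 0 = 4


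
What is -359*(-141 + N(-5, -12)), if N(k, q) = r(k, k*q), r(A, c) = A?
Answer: 52414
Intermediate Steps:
N(k, q) = k
-359*(-141 + N(-5, -12)) = -359*(-141 - 5) = -359*(-146) = 52414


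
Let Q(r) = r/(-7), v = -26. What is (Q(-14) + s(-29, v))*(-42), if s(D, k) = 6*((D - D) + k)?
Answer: 6468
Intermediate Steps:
s(D, k) = 6*k (s(D, k) = 6*(0 + k) = 6*k)
Q(r) = -r/7 (Q(r) = r*(-1/7) = -r/7)
(Q(-14) + s(-29, v))*(-42) = (-1/7*(-14) + 6*(-26))*(-42) = (2 - 156)*(-42) = -154*(-42) = 6468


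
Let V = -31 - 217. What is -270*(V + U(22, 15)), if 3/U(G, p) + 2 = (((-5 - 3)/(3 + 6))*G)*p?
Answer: 29664495/443 ≈ 66963.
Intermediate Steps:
U(G, p) = 3/(-2 - 8*G*p/9) (U(G, p) = 3/(-2 + (((-5 - 3)/(3 + 6))*G)*p) = 3/(-2 + ((-8/9)*G)*p) = 3/(-2 + ((-8*⅑)*G)*p) = 3/(-2 + (-8*G/9)*p) = 3/(-2 - 8*G*p/9))
V = -248
-270*(V + U(22, 15)) = -270*(-248 - 27/(18 + 8*22*15)) = -270*(-248 - 27/(18 + 2640)) = -270*(-248 - 27/2658) = -270*(-248 - 27*1/2658) = -270*(-248 - 9/886) = -270*(-219737/886) = 29664495/443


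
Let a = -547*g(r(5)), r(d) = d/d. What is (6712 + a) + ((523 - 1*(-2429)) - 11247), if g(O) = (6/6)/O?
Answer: -2130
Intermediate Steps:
r(d) = 1
g(O) = 1/O (g(O) = (6*(1/6))/O = 1/O)
a = -547 (a = -547/1 = -547*1 = -547)
(6712 + a) + ((523 - 1*(-2429)) - 11247) = (6712 - 547) + ((523 - 1*(-2429)) - 11247) = 6165 + ((523 + 2429) - 11247) = 6165 + (2952 - 11247) = 6165 - 8295 = -2130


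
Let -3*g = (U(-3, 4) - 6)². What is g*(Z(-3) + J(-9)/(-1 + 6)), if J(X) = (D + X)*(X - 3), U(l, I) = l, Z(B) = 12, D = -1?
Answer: -972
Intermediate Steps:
J(X) = (-1 + X)*(-3 + X) (J(X) = (-1 + X)*(X - 3) = (-1 + X)*(-3 + X))
g = -27 (g = -(-3 - 6)²/3 = -⅓*(-9)² = -⅓*81 = -27)
g*(Z(-3) + J(-9)/(-1 + 6)) = -27*(12 + (3 + (-9)² - 4*(-9))/(-1 + 6)) = -27*(12 + (3 + 81 + 36)/5) = -27*(12 + 120*(⅕)) = -27*(12 + 24) = -27*36 = -972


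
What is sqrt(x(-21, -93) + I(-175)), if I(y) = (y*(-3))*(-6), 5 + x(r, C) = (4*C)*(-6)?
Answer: I*sqrt(923) ≈ 30.381*I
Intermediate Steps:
x(r, C) = -5 - 24*C (x(r, C) = -5 + (4*C)*(-6) = -5 - 24*C)
I(y) = 18*y (I(y) = -3*y*(-6) = 18*y)
sqrt(x(-21, -93) + I(-175)) = sqrt((-5 - 24*(-93)) + 18*(-175)) = sqrt((-5 + 2232) - 3150) = sqrt(2227 - 3150) = sqrt(-923) = I*sqrt(923)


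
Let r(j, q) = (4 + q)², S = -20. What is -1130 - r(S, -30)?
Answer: -1806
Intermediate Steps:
-1130 - r(S, -30) = -1130 - (4 - 30)² = -1130 - 1*(-26)² = -1130 - 1*676 = -1130 - 676 = -1806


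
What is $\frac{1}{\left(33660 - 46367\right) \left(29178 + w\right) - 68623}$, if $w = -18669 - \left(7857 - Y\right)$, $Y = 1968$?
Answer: $- \frac{1}{58774963} \approx -1.7014 \cdot 10^{-8}$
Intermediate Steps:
$w = -24558$ ($w = -18669 - \left(7857 - 1968\right) = -18669 - 5889 = -24558$)
$\frac{1}{\left(33660 - 46367\right) \left(29178 + w\right) - 68623} = \frac{1}{\left(33660 - 46367\right) \left(29178 - 24558\right) - 68623} = \frac{1}{\left(-12707\right) 4620 - 68623} = \frac{1}{-58706340 - 68623} = \frac{1}{-58774963} = - \frac{1}{58774963}$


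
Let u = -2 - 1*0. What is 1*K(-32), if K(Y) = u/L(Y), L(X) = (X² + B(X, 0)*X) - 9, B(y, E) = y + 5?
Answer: -2/1879 ≈ -0.0010644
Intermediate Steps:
u = -2 (u = -2 + 0 = -2)
B(y, E) = 5 + y
L(X) = -9 + X² + X*(5 + X) (L(X) = (X² + (5 + X)*X) - 9 = (X² + X*(5 + X)) - 9 = -9 + X² + X*(5 + X))
K(Y) = -2/(-9 + Y² + Y*(5 + Y))
1*K(-32) = 1*(-2/(-9 + (-32)² - 32*(5 - 32))) = 1*(-2/(-9 + 1024 - 32*(-27))) = 1*(-2/(-9 + 1024 + 864)) = 1*(-2/1879) = -2/1879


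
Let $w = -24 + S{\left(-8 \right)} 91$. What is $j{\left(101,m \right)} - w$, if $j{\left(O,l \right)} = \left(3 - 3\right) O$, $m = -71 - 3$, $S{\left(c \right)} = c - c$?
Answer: $24$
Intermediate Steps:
$S{\left(c \right)} = 0$
$m = -74$ ($m = -71 - 3 = -74$)
$j{\left(O,l \right)} = 0$ ($j{\left(O,l \right)} = 0 O = 0$)
$w = -24$ ($w = -24 + 0 \cdot 91 = -24 + 0 = -24$)
$j{\left(101,m \right)} - w = 0 - -24 = 0 + 24 = 24$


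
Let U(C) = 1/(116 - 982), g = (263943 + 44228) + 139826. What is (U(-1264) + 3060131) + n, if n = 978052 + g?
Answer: 3885031879/866 ≈ 4.4862e+6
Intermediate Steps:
g = 447997 (g = 308171 + 139826 = 447997)
n = 1426049 (n = 978052 + 447997 = 1426049)
U(C) = -1/866 (U(C) = 1/(-866) = -1/866)
(U(-1264) + 3060131) + n = (-1/866 + 3060131) + 1426049 = 2650073445/866 + 1426049 = 3885031879/866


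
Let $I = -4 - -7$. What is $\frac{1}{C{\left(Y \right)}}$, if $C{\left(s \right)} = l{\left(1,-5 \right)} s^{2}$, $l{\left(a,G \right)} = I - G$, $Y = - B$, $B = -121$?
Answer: $\frac{1}{117128} \approx 8.5377 \cdot 10^{-6}$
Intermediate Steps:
$I = 3$ ($I = -4 + 7 = 3$)
$Y = 121$ ($Y = \left(-1\right) \left(-121\right) = 121$)
$l{\left(a,G \right)} = 3 - G$
$C{\left(s \right)} = 8 s^{2}$ ($C{\left(s \right)} = \left(3 - -5\right) s^{2} = \left(3 + 5\right) s^{2} = 8 s^{2}$)
$\frac{1}{C{\left(Y \right)}} = \frac{1}{8 \cdot 121^{2}} = \frac{1}{8 \cdot 14641} = \frac{1}{117128}$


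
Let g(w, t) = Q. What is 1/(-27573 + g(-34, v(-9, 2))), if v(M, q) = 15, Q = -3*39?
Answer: -1/27690 ≈ -3.6114e-5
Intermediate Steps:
Q = -117
g(w, t) = -117
1/(-27573 + g(-34, v(-9, 2))) = 1/(-27573 - 117) = 1/(-27690) = -1/27690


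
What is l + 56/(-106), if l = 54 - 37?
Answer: 873/53 ≈ 16.472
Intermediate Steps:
l = 17
l + 56/(-106) = 17 + 56/(-106) = 17 - 1/106*56 = 17 - 28/53 = 873/53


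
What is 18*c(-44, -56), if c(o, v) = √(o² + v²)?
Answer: 72*√317 ≈ 1281.9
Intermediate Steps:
18*c(-44, -56) = 18*√((-44)² + (-56)²) = 18*√(1936 + 3136) = 18*√5072 = 18*(4*√317) = 72*√317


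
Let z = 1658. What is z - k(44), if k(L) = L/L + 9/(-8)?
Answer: 13265/8 ≈ 1658.1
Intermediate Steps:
k(L) = -1/8 (k(L) = 1 + 9*(-1/8) = 1 - 9/8 = -1/8)
z - k(44) = 1658 - 1*(-1/8) = 1658 + 1/8 = 13265/8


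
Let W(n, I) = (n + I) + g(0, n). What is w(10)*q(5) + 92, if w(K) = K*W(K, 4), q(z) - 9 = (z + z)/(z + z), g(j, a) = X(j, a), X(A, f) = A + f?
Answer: 2492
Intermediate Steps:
g(j, a) = a + j (g(j, a) = j + a = a + j)
W(n, I) = I + 2*n (W(n, I) = (n + I) + (n + 0) = (I + n) + n = I + 2*n)
q(z) = 10 (q(z) = 9 + (z + z)/(z + z) = 9 + (2*z)/((2*z)) = 9 + (2*z)*(1/(2*z)) = 9 + 1 = 10)
w(K) = K*(4 + 2*K)
w(10)*q(5) + 92 = (2*10*(2 + 10))*10 + 92 = (2*10*12)*10 + 92 = 240*10 + 92 = 2400 + 92 = 2492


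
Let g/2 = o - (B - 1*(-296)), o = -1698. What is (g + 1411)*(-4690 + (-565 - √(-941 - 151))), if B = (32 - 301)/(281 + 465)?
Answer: 5049802760/373 + 1921904*I*√273/373 ≈ 1.3538e+7 + 85134.0*I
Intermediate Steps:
B = -269/746 ≈ -0.36059
g = -1487255/373 (g = 2*(-1698 - (-269/746 - 1*(-296))) = 2*(-1698 - (-269/746 + 296)) = 2*(-1698 - 1*220547/746) = 2*(-1698 - 220547/746) = 2*(-1487255/746) = -1487255/373 ≈ -3987.3)
(g + 1411)*(-4690 + (-565 - √(-941 - 151))) = (-1487255/373 + 1411)*(-4690 + (-565 - √(-941 - 151))) = -960952*(-4690 + (-565 - √(-1092)))/373 = -960952*(-4690 + (-565 - 2*I*√273))/373 = -960952*(-5255 - 2*I*√273)/373 = 5049802760/373 + 1921904*I*√273/373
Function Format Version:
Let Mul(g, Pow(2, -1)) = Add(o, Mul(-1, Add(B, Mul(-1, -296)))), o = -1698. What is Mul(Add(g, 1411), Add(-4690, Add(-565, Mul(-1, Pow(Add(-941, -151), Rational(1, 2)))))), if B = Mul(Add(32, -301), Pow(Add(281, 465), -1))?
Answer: Add(Rational(5049802760, 373), Mul(Rational(1921904, 373), I, Pow(273, Rational(1, 2)))) ≈ Add(1.3538e+7, Mul(85134., I))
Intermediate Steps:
B = Rational(-269, 746) (B = Mul(-269, Pow(746, -1)) = Mul(-269, Rational(1, 746)) = Rational(-269, 746) ≈ -0.36059)
g = Rational(-1487255, 373) (g = Mul(2, Add(-1698, Mul(-1, Add(Rational(-269, 746), Mul(-1, -296))))) = Mul(2, Add(-1698, Mul(-1, Add(Rational(-269, 746), 296)))) = Mul(2, Add(-1698, Mul(-1, Rational(220547, 746)))) = Mul(2, Add(-1698, Rational(-220547, 746))) = Mul(2, Rational(-1487255, 746)) = Rational(-1487255, 373) ≈ -3987.3)
Mul(Add(g, 1411), Add(-4690, Add(-565, Mul(-1, Pow(Add(-941, -151), Rational(1, 2)))))) = Mul(Add(Rational(-1487255, 373), 1411), Add(-4690, Add(-565, Mul(-1, Pow(Add(-941, -151), Rational(1, 2)))))) = Mul(Rational(-960952, 373), Add(-4690, Add(-565, Mul(-1, Pow(-1092, Rational(1, 2)))))) = Mul(Rational(-960952, 373), Add(-4690, Add(-565, Mul(-1, Mul(2, I, Pow(273, Rational(1, 2))))))) = Mul(Rational(-960952, 373), Add(-4690, Add(-565, Mul(-2, I, Pow(273, Rational(1, 2)))))) = Mul(Rational(-960952, 373), Add(-5255, Mul(-2, I, Pow(273, Rational(1, 2))))) = Add(Rational(5049802760, 373), Mul(Rational(1921904, 373), I, Pow(273, Rational(1, 2))))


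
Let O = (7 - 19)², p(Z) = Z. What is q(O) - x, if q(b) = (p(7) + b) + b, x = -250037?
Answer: 250332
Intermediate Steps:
O = 144 (O = (-12)² = 144)
q(b) = 7 + 2*b (q(b) = (7 + b) + b = 7 + 2*b)
q(O) - x = (7 + 2*144) - 1*(-250037) = (7 + 288) + 250037 = 295 + 250037 = 250332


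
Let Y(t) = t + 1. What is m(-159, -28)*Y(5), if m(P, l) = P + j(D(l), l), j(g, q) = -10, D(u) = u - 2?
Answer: -1014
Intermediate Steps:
D(u) = -2 + u
Y(t) = 1 + t
m(P, l) = -10 + P (m(P, l) = P - 10 = -10 + P)
m(-159, -28)*Y(5) = (-10 - 159)*(1 + 5) = -169*6 = -1014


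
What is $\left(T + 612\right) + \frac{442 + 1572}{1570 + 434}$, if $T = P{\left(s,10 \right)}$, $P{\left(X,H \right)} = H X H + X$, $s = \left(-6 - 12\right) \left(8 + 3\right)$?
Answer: $- \frac{19423765}{1002} \approx -19385.0$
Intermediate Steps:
$s = -198$ ($s = \left(-18\right) 11 = -198$)
$P{\left(X,H \right)} = X + X H^{2}$ ($P{\left(X,H \right)} = X H^{2} + X = X + X H^{2}$)
$T = -19998$ ($T = - 198 \left(1 + 10^{2}\right) = - 198 \left(1 + 100\right) = \left(-198\right) 101 = -19998$)
$\left(T + 612\right) + \frac{442 + 1572}{1570 + 434} = \left(-19998 + 612\right) + \frac{442 + 1572}{1570 + 434} = -19386 + \frac{2014}{2004} = -19386 + 2014 \cdot \frac{1}{2004} = -19386 + \frac{1007}{1002} = - \frac{19423765}{1002}$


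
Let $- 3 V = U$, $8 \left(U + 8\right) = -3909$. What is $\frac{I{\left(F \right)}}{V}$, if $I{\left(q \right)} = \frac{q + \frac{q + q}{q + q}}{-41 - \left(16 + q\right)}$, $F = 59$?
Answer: $- \frac{360}{115217} \approx -0.0031245$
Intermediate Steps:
$U = - \frac{3973}{8}$ ($U = -8 + \frac{1}{8} \left(-3909\right) = -8 - \frac{3909}{8} = - \frac{3973}{8} \approx -496.63$)
$I{\left(q \right)} = \frac{1 + q}{-57 - q}$ ($I{\left(q \right)} = \frac{q + \frac{2 q}{2 q}}{-57 - q} = \frac{q + 2 q \frac{1}{2 q}}{-57 - q} = \frac{q + 1}{-57 - q} = \frac{1 + q}{-57 - q}$)
$V = \frac{3973}{24}$ ($V = \left(- \frac{1}{3}\right) \left(- \frac{3973}{8}\right) = \frac{3973}{24} \approx 165.54$)
$\frac{I{\left(F \right)}}{V} = \frac{\frac{1}{57 + 59} \left(-1 - 59\right)}{\frac{3973}{24}} = \frac{-1 - 59}{116} \cdot \frac{24}{3973} = \frac{1}{116} \left(-60\right) \frac{24}{3973} = \left(- \frac{15}{29}\right) \frac{24}{3973} = - \frac{360}{115217}$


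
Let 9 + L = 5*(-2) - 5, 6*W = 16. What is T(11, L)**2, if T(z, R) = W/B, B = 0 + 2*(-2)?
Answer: 4/9 ≈ 0.44444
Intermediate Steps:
W = 8/3 (W = (1/6)*16 = 8/3 ≈ 2.6667)
B = -4 (B = 0 - 4 = -4)
L = -24 (L = -9 + (5*(-2) - 5) = -9 + (-10 - 5) = -9 - 15 = -24)
T(z, R) = -2/3 (T(z, R) = (8/3)/(-4) = (8/3)*(-1/4) = -2/3)
T(11, L)**2 = (-2/3)**2 = 4/9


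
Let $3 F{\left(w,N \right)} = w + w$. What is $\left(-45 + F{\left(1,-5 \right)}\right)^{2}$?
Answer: $\frac{17689}{9} \approx 1965.4$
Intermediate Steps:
$F{\left(w,N \right)} = \frac{2 w}{3}$ ($F{\left(w,N \right)} = \frac{w + w}{3} = \frac{2 w}{3}$)
$\left(-45 + F{\left(1,-5 \right)}\right)^{2} = \left(-45 + \frac{2}{3} \cdot 1\right)^{2} = \left(-45 + \frac{2}{3}\right)^{2} = \left(- \frac{133}{3}\right)^{2} = \frac{17689}{9}$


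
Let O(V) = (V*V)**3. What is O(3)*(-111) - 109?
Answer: -81028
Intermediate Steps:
O(V) = V**6 (O(V) = (V**2)**3 = V**6)
O(3)*(-111) - 109 = 3**6*(-111) - 109 = 729*(-111) - 109 = -80919 - 109 = -81028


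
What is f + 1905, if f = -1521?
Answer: 384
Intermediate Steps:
f + 1905 = -1521 + 1905 = 384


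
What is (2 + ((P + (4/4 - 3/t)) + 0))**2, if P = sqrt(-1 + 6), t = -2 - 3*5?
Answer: 4361/289 + 108*sqrt(5)/17 ≈ 29.296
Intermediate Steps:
t = -17 (t = -2 - 15 = -17)
P = sqrt(5) ≈ 2.2361
(2 + ((P + (4/4 - 3/t)) + 0))**2 = (2 + ((sqrt(5) + (4/4 - 3/(-17))) + 0))**2 = (2 + ((sqrt(5) + (4*(1/4) - 3*(-1/17))) + 0))**2 = (2 + ((sqrt(5) + (1 + 3/17)) + 0))**2 = (2 + ((sqrt(5) + 20/17) + 0))**2 = (2 + ((20/17 + sqrt(5)) + 0))**2 = (2 + (20/17 + sqrt(5)))**2 = (54/17 + sqrt(5))**2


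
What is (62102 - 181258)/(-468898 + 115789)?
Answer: 119156/353109 ≈ 0.33745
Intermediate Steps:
(62102 - 181258)/(-468898 + 115789) = -119156/(-353109) = -119156*(-1/353109) = 119156/353109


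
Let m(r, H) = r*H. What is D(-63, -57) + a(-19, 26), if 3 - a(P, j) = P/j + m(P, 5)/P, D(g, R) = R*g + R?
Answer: 91851/26 ≈ 3532.7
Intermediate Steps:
m(r, H) = H*r
D(g, R) = R + R*g
a(P, j) = -2 - P/j (a(P, j) = 3 - (P/j + (5*P)/P) = 3 - (P/j + 5) = 3 - (5 + P/j) = 3 + (-5 - P/j) = -2 - P/j)
D(-63, -57) + a(-19, 26) = -57*(1 - 63) + (-2 - 1*(-19)/26) = -57*(-62) + (-2 - 1*(-19)*1/26) = 3534 + (-2 + 19/26) = 3534 - 33/26 = 91851/26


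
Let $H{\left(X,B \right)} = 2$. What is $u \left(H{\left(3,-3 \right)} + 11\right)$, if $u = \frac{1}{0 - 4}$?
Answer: $- \frac{13}{4} \approx -3.25$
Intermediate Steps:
$u = - \frac{1}{4}$ ($u = \frac{1}{-4} = - \frac{1}{4} \approx -0.25$)
$u \left(H{\left(3,-3 \right)} + 11\right) = - \frac{2 + 11}{4} = \left(- \frac{1}{4}\right) 13 = - \frac{13}{4}$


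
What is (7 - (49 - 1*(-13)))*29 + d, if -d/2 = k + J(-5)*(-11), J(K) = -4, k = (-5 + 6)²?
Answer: -1685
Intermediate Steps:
k = 1 (k = 1² = 1)
d = -90 (d = -2*(1 - 4*(-11)) = -2*(1 + 44) = -2*45 = -90)
(7 - (49 - 1*(-13)))*29 + d = (7 - (49 - 1*(-13)))*29 - 90 = (7 - (49 + 13))*29 - 90 = (7 - 1*62)*29 - 90 = (7 - 62)*29 - 90 = -55*29 - 90 = -1595 - 90 = -1685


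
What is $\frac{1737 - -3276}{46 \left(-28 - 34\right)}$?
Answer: $- \frac{5013}{2852} \approx -1.7577$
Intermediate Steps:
$\frac{1737 - -3276}{46 \left(-28 - 34\right)} = \frac{1737 + 3276}{46 \left(-62\right)} = \frac{5013}{-2852} = 5013 \left(- \frac{1}{2852}\right) = - \frac{5013}{2852}$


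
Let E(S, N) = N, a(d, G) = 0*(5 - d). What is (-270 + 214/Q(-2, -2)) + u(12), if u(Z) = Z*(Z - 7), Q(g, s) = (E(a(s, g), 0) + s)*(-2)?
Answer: -313/2 ≈ -156.50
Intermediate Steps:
a(d, G) = 0
Q(g, s) = -2*s (Q(g, s) = (0 + s)*(-2) = s*(-2) = -2*s)
u(Z) = Z*(-7 + Z)
(-270 + 214/Q(-2, -2)) + u(12) = (-270 + 214/((-2*(-2)))) + 12*(-7 + 12) = (-270 + 214/4) + 12*5 = (-270 + 214*(¼)) + 60 = (-270 + 107/2) + 60 = -433/2 + 60 = -313/2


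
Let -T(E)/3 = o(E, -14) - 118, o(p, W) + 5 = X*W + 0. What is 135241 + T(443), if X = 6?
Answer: 135862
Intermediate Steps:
o(p, W) = -5 + 6*W (o(p, W) = -5 + (6*W + 0) = -5 + 6*W)
T(E) = 621 (T(E) = -3*((-5 + 6*(-14)) - 118) = -3*((-5 - 84) - 118) = -3*(-89 - 118) = -3*(-207) = 621)
135241 + T(443) = 135241 + 621 = 135862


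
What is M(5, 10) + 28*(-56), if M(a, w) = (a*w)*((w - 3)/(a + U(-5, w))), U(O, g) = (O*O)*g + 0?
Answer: -79898/51 ≈ -1566.6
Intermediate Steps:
U(O, g) = g*O² (U(O, g) = O²*g + 0 = g*O² + 0 = g*O²)
M(a, w) = a*w*(-3 + w)/(a + 25*w) (M(a, w) = (a*w)*((w - 3)/(a + w*(-5)²)) = (a*w)*((-3 + w)/(a + w*25)) = (a*w)*((-3 + w)/(a + 25*w)) = a*w*(-3 + w)/(a + 25*w))
M(5, 10) + 28*(-56) = 5*10*(-3 + 10)/(5 + 25*10) + 28*(-56) = 5*10*7/(5 + 250) - 1568 = 5*10*7/255 - 1568 = 5*10*(1/255)*7 - 1568 = 70/51 - 1568 = -79898/51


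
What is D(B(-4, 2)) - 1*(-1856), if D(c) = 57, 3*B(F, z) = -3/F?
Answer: 1913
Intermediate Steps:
B(F, z) = -1/F (B(F, z) = (-3/F)/3 = -1/F)
D(B(-4, 2)) - 1*(-1856) = 57 - 1*(-1856) = 57 + 1856 = 1913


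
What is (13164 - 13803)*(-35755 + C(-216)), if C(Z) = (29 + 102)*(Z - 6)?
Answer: 41430843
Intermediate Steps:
C(Z) = -786 + 131*Z (C(Z) = 131*(-6 + Z) = -786 + 131*Z)
(13164 - 13803)*(-35755 + C(-216)) = (13164 - 13803)*(-35755 + (-786 + 131*(-216))) = -639*(-35755 + (-786 - 28296)) = -639*(-35755 - 29082) = -639*(-64837) = 41430843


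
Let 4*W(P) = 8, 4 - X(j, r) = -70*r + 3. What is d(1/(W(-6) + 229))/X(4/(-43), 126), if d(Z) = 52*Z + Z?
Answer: 53/2037651 ≈ 2.6010e-5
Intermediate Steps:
X(j, r) = 1 + 70*r (X(j, r) = 4 - (-70*r + 3) = 4 - (3 - 70*r) = 4 + (-3 + 70*r) = 1 + 70*r)
W(P) = 2 (W(P) = (¼)*8 = 2)
d(Z) = 53*Z
d(1/(W(-6) + 229))/X(4/(-43), 126) = (53/(2 + 229))/(1 + 70*126) = (53/231)/(1 + 8820) = (53*(1/231))/8821 = (53/231)*(1/8821) = 53/2037651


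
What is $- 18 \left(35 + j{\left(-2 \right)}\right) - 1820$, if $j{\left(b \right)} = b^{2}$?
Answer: $-2522$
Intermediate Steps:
$- 18 \left(35 + j{\left(-2 \right)}\right) - 1820 = - 18 \left(35 + \left(-2\right)^{2}\right) - 1820 = - 18 \left(35 + 4\right) - 1820 = \left(-18\right) 39 - 1820 = -702 - 1820 = -2522$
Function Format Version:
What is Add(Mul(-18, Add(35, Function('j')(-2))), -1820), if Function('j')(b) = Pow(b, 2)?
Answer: -2522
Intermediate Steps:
Add(Mul(-18, Add(35, Function('j')(-2))), -1820) = Add(Mul(-18, Add(35, Pow(-2, 2))), -1820) = Add(Mul(-18, Add(35, 4)), -1820) = Add(Mul(-18, 39), -1820) = Add(-702, -1820) = -2522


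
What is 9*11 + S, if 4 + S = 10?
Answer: 105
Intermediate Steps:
S = 6 (S = -4 + 10 = 6)
9*11 + S = 9*11 + 6 = 99 + 6 = 105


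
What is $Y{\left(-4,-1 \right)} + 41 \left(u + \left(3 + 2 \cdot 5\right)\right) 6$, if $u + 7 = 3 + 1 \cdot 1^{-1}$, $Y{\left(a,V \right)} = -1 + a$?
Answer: $2455$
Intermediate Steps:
$u = -3$ ($u = -7 + \left(3 + 1 \cdot 1^{-1}\right) = -7 + \left(3 + 1 \cdot 1\right) = -7 + \left(3 + 1\right) = -7 + 4 = -3$)
$Y{\left(-4,-1 \right)} + 41 \left(u + \left(3 + 2 \cdot 5\right)\right) 6 = \left(-1 - 4\right) + 41 \left(-3 + \left(3 + 2 \cdot 5\right)\right) 6 = -5 + 41 \left(-3 + \left(3 + 10\right)\right) 6 = -5 + 41 \left(-3 + 13\right) 6 = -5 + 41 \cdot 10 \cdot 6 = -5 + 41 \cdot 60 = -5 + 2460 = 2455$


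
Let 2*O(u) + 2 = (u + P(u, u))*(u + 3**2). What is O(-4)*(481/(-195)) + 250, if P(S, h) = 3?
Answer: 7759/30 ≈ 258.63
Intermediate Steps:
O(u) = -1 + (3 + u)*(9 + u)/2 (O(u) = -1 + ((u + 3)*(u + 3**2))/2 = -1 + ((3 + u)*(u + 9))/2 = -1 + ((3 + u)*(9 + u))/2 = -1 + (3 + u)*(9 + u)/2)
O(-4)*(481/(-195)) + 250 = (25/2 + (1/2)*(-4)**2 + 6*(-4))*(481/(-195)) + 250 = (25/2 + (1/2)*16 - 24)*(481*(-1/195)) + 250 = (25/2 + 8 - 24)*(-37/15) + 250 = -7/2*(-37/15) + 250 = 259/30 + 250 = 7759/30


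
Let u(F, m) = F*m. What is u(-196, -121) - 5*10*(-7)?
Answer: 24066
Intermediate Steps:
u(-196, -121) - 5*10*(-7) = -196*(-121) - 5*10*(-7) = 23716 - 50*(-7) = 23716 - 1*(-350) = 23716 + 350 = 24066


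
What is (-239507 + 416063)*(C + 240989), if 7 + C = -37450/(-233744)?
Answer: 177590536370433/4174 ≈ 4.2547e+10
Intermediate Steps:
C = -114197/16696 (C = -7 - 37450/(-233744) = -7 - 37450*(-1/233744) = -7 + 2675/16696 = -114197/16696 ≈ -6.8398)
(-239507 + 416063)*(C + 240989) = (-239507 + 416063)*(-114197/16696 + 240989) = 176556*(4023438147/16696) = 177590536370433/4174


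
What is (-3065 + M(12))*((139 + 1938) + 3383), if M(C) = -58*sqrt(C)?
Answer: -16734900 - 633360*sqrt(3) ≈ -1.7832e+7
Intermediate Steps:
(-3065 + M(12))*((139 + 1938) + 3383) = (-3065 - 116*sqrt(3))*((139 + 1938) + 3383) = (-3065 - 116*sqrt(3))*(2077 + 3383) = (-3065 - 116*sqrt(3))*5460 = -16734900 - 633360*sqrt(3)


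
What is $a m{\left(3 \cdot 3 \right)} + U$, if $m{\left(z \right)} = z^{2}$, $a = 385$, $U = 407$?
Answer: $31592$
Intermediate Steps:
$a m{\left(3 \cdot 3 \right)} + U = 385 \left(3 \cdot 3\right)^{2} + 407 = 385 \cdot 9^{2} + 407 = 385 \cdot 81 + 407 = 31185 + 407 = 31592$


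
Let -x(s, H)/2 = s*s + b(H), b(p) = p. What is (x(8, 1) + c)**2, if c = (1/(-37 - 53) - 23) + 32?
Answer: 118613881/8100 ≈ 14644.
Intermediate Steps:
x(s, H) = -2*H - 2*s**2 (x(s, H) = -2*(s*s + H) = -2*(s**2 + H) = -2*(H + s**2) = -2*H - 2*s**2)
c = 809/90 (c = (1/(-90) - 23) + 32 = (-1/90 - 23) + 32 = -2071/90 + 32 = 809/90 ≈ 8.9889)
(x(8, 1) + c)**2 = ((-2*1 - 2*8**2) + 809/90)**2 = ((-2 - 2*64) + 809/90)**2 = ((-2 - 128) + 809/90)**2 = (-130 + 809/90)**2 = (-10891/90)**2 = 118613881/8100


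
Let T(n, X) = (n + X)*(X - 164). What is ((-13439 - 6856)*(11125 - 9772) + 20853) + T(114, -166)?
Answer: -27421122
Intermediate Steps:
T(n, X) = (-164 + X)*(X + n) (T(n, X) = (X + n)*(-164 + X) = (-164 + X)*(X + n))
((-13439 - 6856)*(11125 - 9772) + 20853) + T(114, -166) = ((-13439 - 6856)*(11125 - 9772) + 20853) + ((-166)² - 164*(-166) - 164*114 - 166*114) = (-20295*1353 + 20853) + (27556 + 27224 - 18696 - 18924) = (-27459135 + 20853) + 17160 = -27438282 + 17160 = -27421122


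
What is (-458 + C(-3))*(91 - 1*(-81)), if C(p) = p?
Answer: -79292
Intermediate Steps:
(-458 + C(-3))*(91 - 1*(-81)) = (-458 - 3)*(91 - 1*(-81)) = -461*(91 + 81) = -461*172 = -79292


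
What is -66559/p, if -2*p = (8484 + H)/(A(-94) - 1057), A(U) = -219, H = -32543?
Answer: 169858568/24059 ≈ 7060.1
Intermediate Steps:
p = -24059/2552 (p = -(8484 - 32543)/(2*(-219 - 1057)) = -(-24059)/(2*(-1276)) = -(-24059)*(-1)/(2*1276) = -1/2*24059/1276 = -24059/2552 ≈ -9.4275)
-66559/p = -66559/(-24059/2552) = -66559*(-2552/24059) = 169858568/24059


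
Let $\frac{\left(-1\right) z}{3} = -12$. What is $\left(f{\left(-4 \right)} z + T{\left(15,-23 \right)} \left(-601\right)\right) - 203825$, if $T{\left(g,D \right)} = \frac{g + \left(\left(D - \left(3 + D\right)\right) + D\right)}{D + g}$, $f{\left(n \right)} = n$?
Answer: $- \frac{1638363}{8} \approx -2.048 \cdot 10^{5}$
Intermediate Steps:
$z = 36$ ($z = \left(-3\right) \left(-12\right) = 36$)
$T{\left(g,D \right)} = \frac{-3 + D + g}{D + g}$ ($T{\left(g,D \right)} = \frac{g + \left(-3 + D\right)}{D + g} = \frac{-3 + D + g}{D + g}$)
$\left(f{\left(-4 \right)} z + T{\left(15,-23 \right)} \left(-601\right)\right) - 203825 = \left(\left(-4\right) 36 + \frac{-3 - 23 + 15}{-23 + 15} \left(-601\right)\right) - 203825 = \left(-144 + \frac{1}{-8} \left(-11\right) \left(-601\right)\right) - 203825 = \left(-144 + \left(- \frac{1}{8}\right) \left(-11\right) \left(-601\right)\right) - 203825 = \left(-144 + \frac{11}{8} \left(-601\right)\right) - 203825 = \left(-144 - \frac{6611}{8}\right) - 203825 = - \frac{7763}{8} - 203825 = - \frac{1638363}{8}$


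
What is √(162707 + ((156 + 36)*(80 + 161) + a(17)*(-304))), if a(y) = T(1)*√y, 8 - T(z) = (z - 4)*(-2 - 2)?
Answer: √(208979 + 1216*√17) ≈ 462.59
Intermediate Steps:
T(z) = -8 + 4*z (T(z) = 8 - (z - 4)*(-2 - 2) = 8 - (-4 + z)*(-4) = 8 - (16 - 4*z) = 8 + (-16 + 4*z) = -8 + 4*z)
a(y) = -4*√y (a(y) = (-8 + 4*1)*√y = (-8 + 4)*√y = -4*√y)
√(162707 + ((156 + 36)*(80 + 161) + a(17)*(-304))) = √(162707 + ((156 + 36)*(80 + 161) - 4*√17*(-304))) = √(162707 + (192*241 + 1216*√17)) = √(162707 + (46272 + 1216*√17)) = √(208979 + 1216*√17)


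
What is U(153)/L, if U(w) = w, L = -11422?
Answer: -153/11422 ≈ -0.013395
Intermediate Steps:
U(153)/L = 153/(-11422) = 153*(-1/11422) = -153/11422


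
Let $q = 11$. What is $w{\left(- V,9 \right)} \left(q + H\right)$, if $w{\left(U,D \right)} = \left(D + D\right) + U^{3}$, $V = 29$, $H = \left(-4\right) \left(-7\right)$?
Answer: $-950469$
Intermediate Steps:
$H = 28$
$w{\left(U,D \right)} = U^{3} + 2 D$ ($w{\left(U,D \right)} = 2 D + U^{3} = U^{3} + 2 D$)
$w{\left(- V,9 \right)} \left(q + H\right) = \left(\left(\left(-1\right) 29\right)^{3} + 2 \cdot 9\right) \left(11 + 28\right) = \left(\left(-29\right)^{3} + 18\right) 39 = \left(-24389 + 18\right) 39 = \left(-24371\right) 39 = -950469$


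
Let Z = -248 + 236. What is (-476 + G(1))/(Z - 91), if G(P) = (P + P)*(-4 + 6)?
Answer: 472/103 ≈ 4.5825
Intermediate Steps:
Z = -12
G(P) = 4*P (G(P) = (2*P)*2 = 4*P)
(-476 + G(1))/(Z - 91) = (-476 + 4*1)/(-12 - 91) = (-476 + 4)/(-103) = -472*(-1/103) = 472/103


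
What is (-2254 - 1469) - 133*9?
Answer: -4920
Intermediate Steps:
(-2254 - 1469) - 133*9 = -3723 - 1197 = -4920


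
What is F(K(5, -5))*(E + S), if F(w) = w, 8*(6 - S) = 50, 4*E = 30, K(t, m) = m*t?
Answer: -725/4 ≈ -181.25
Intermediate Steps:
E = 15/2 (E = (1/4)*30 = 15/2 ≈ 7.5000)
S = -1/4 (S = 6 - 1/8*50 = 6 - 25/4 = -1/4 ≈ -0.25000)
F(K(5, -5))*(E + S) = (-5*5)*(15/2 - 1/4) = -25*29/4 = -725/4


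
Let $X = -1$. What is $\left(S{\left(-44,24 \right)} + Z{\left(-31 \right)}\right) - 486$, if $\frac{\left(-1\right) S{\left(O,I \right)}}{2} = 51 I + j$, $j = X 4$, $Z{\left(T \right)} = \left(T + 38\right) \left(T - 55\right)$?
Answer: $-3528$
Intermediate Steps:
$Z{\left(T \right)} = \left(-55 + T\right) \left(38 + T\right)$ ($Z{\left(T \right)} = \left(38 + T\right) \left(-55 + T\right) = \left(-55 + T\right) \left(38 + T\right)$)
$j = -4$ ($j = \left(-1\right) 4 = -4$)
$S{\left(O,I \right)} = 8 - 102 I$ ($S{\left(O,I \right)} = - 2 \left(51 I - 4\right) = - 2 \left(-4 + 51 I\right) = 8 - 102 I$)
$\left(S{\left(-44,24 \right)} + Z{\left(-31 \right)}\right) - 486 = \left(\left(8 - 2448\right) - \left(1563 - 961\right)\right) - 486 = \left(\left(8 - 2448\right) + \left(-2090 + 961 + 527\right)\right) - 486 = \left(-2440 - 602\right) - 486 = -3042 - 486 = -3528$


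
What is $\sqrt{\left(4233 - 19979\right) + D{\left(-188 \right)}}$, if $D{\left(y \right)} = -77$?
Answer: $i \sqrt{15823} \approx 125.79 i$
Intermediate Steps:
$\sqrt{\left(4233 - 19979\right) + D{\left(-188 \right)}} = \sqrt{\left(4233 - 19979\right) - 77} = \sqrt{-15746 - 77} = \sqrt{-15823} = i \sqrt{15823}$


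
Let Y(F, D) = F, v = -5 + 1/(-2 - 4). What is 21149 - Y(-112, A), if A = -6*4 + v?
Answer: 21261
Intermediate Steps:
v = -31/6 (v = -5 + 1/(-6) = -5 - ⅙ = -31/6 ≈ -5.1667)
A = -175/6 (A = -6*4 - 31/6 = -24 - 31/6 = -175/6 ≈ -29.167)
21149 - Y(-112, A) = 21149 - 1*(-112) = 21149 + 112 = 21261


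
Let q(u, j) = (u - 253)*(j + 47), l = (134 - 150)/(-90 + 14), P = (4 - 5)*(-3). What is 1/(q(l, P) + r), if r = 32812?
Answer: 19/383278 ≈ 4.9572e-5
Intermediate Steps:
P = 3 (P = -1*(-3) = 3)
l = 4/19 (l = -16/(-76) = -16*(-1/76) = 4/19 ≈ 0.21053)
q(u, j) = (-253 + u)*(47 + j)
1/(q(l, P) + r) = 1/((-11891 - 253*3 + 47*(4/19) + 3*(4/19)) + 32812) = 1/((-11891 - 759 + 188/19 + 12/19) + 32812) = 1/(-240150/19 + 32812) = 1/(383278/19) = 19/383278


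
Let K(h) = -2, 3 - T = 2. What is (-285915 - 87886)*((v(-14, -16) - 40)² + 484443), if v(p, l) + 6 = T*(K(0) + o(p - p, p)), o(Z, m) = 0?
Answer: -181946515347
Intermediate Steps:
T = 1 (T = 3 - 1*2 = 3 - 2 = 1)
v(p, l) = -8 (v(p, l) = -6 + 1*(-2 + 0) = -6 + 1*(-2) = -6 - 2 = -8)
(-285915 - 87886)*((v(-14, -16) - 40)² + 484443) = (-285915 - 87886)*((-8 - 40)² + 484443) = -373801*((-48)² + 484443) = -373801*(2304 + 484443) = -373801*486747 = -181946515347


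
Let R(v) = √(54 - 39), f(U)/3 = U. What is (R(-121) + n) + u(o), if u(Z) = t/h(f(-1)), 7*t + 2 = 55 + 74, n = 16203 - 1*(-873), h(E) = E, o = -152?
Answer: 358469/21 + √15 ≈ 17074.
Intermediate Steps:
f(U) = 3*U
R(v) = √15
n = 17076 (n = 16203 + 873 = 17076)
t = 127/7 (t = -2/7 + (55 + 74)/7 = -2/7 + (⅐)*129 = -2/7 + 129/7 = 127/7 ≈ 18.143)
u(Z) = -127/21 (u(Z) = 127/(7*((3*(-1)))) = (127/7)/(-3) = (127/7)*(-⅓) = -127/21)
(R(-121) + n) + u(o) = (√15 + 17076) - 127/21 = (17076 + √15) - 127/21 = 358469/21 + √15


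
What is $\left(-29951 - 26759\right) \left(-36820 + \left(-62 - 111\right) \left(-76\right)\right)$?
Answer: $1342439120$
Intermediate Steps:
$\left(-29951 - 26759\right) \left(-36820 + \left(-62 - 111\right) \left(-76\right)\right) = - 56710 \left(-36820 - -13148\right) = - 56710 \left(-36820 + 13148\right) = \left(-56710\right) \left(-23672\right) = 1342439120$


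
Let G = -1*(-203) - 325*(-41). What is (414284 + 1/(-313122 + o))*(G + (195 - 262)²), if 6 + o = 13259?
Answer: 2238268644099515/299869 ≈ 7.4642e+9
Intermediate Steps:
o = 13253 (o = -6 + 13259 = 13253)
G = 13528 (G = 203 + 13325 = 13528)
(414284 + 1/(-313122 + o))*(G + (195 - 262)²) = (414284 + 1/(-313122 + 13253))*(13528 + (195 - 262)²) = (414284 + 1/(-299869))*(13528 + (-67)²) = (414284 - 1/299869)*(13528 + 4489) = (124230928795/299869)*18017 = 2238268644099515/299869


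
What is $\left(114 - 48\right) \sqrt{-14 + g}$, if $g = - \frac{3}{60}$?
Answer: $\frac{33 i \sqrt{1405}}{5} \approx 247.39 i$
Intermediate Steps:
$g = - \frac{1}{20}$ ($g = \left(-3\right) \frac{1}{60} = - \frac{1}{20} \approx -0.05$)
$\left(114 - 48\right) \sqrt{-14 + g} = \left(114 - 48\right) \sqrt{-14 - \frac{1}{20}} = 66 \sqrt{- \frac{281}{20}} = 66 \frac{i \sqrt{1405}}{10} = \frac{33 i \sqrt{1405}}{5}$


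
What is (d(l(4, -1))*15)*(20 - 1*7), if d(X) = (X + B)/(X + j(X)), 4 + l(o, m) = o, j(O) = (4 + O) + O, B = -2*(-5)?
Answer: 975/2 ≈ 487.50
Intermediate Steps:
B = 10
j(O) = 4 + 2*O
l(o, m) = -4 + o
d(X) = (10 + X)/(4 + 3*X) (d(X) = (X + 10)/(X + (4 + 2*X)) = (10 + X)/(4 + 3*X))
(d(l(4, -1))*15)*(20 - 1*7) = (((10 + (-4 + 4))/(4 + 3*(-4 + 4)))*15)*(20 - 1*7) = (((10 + 0)/(4 + 3*0))*15)*(20 - 7) = ((10/(4 + 0))*15)*13 = ((10/4)*15)*13 = (((¼)*10)*15)*13 = ((5/2)*15)*13 = (75/2)*13 = 975/2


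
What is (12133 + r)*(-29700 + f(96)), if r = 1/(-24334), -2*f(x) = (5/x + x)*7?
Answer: -567552975984229/1557376 ≈ -3.6443e+8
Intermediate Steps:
f(x) = -35/(2*x) - 7*x/2 (f(x) = -(5/x + x)*7/2 = -(x + 5/x)*7/2 = -(7*x + 35/x)/2 = -35/(2*x) - 7*x/2)
r = -1/24334 ≈ -4.1095e-5
(12133 + r)*(-29700 + f(96)) = (12133 - 1/24334)*(-29700 + (7/2)*(-5 - 1*96**2)/96) = 295244421*(-29700 + (7/2)*(1/96)*(-5 - 1*9216))/24334 = 295244421*(-29700 + (7/2)*(1/96)*(-5 - 9216))/24334 = 295244421*(-29700 + (7/2)*(1/96)*(-9221))/24334 = 295244421*(-29700 - 64547/192)/24334 = (295244421/24334)*(-5766947/192) = -567552975984229/1557376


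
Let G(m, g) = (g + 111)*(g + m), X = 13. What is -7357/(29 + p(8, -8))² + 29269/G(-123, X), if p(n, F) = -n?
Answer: -16179587/859320 ≈ -18.828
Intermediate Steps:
G(m, g) = (111 + g)*(g + m)
-7357/(29 + p(8, -8))² + 29269/G(-123, X) = -7357/(29 - 1*8)² + 29269/(13² + 111*13 + 111*(-123) + 13*(-123)) = -7357/(29 - 8)² + 29269/(169 + 1443 - 13653 - 1599) = -7357/(21²) + 29269/(-13640) = -7357/441 + 29269*(-1/13640) = -7357*1/441 - 29269/13640 = -1051/63 - 29269/13640 = -16179587/859320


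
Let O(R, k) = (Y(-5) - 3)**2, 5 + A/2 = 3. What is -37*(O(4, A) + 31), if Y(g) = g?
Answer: -3515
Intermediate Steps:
A = -4 (A = -10 + 2*3 = -10 + 6 = -4)
O(R, k) = 64 (O(R, k) = (-5 - 3)**2 = (-8)**2 = 64)
-37*(O(4, A) + 31) = -37*(64 + 31) = -37*95 = -3515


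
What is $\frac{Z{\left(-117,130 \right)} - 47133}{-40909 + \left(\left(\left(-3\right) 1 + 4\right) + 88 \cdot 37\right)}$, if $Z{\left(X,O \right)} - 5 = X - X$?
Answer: $\frac{11782}{9413} \approx 1.2517$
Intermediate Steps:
$Z{\left(X,O \right)} = 5$ ($Z{\left(X,O \right)} = 5 + \left(X - X\right) = 5 + 0 = 5$)
$\frac{Z{\left(-117,130 \right)} - 47133}{-40909 + \left(\left(\left(-3\right) 1 + 4\right) + 88 \cdot 37\right)} = \frac{5 - 47133}{-40909 + \left(\left(\left(-3\right) 1 + 4\right) + 88 \cdot 37\right)} = - \frac{47128}{-40909 + \left(\left(-3 + 4\right) + 3256\right)} = - \frac{47128}{-40909 + \left(1 + 3256\right)} = - \frac{47128}{-40909 + 3257} = - \frac{47128}{-37652} = \left(-47128\right) \left(- \frac{1}{37652}\right) = \frac{11782}{9413}$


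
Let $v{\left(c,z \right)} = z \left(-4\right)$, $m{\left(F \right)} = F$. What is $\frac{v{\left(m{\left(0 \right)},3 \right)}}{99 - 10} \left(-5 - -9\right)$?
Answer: $- \frac{48}{89} \approx -0.53933$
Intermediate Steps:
$v{\left(c,z \right)} = - 4 z$
$\frac{v{\left(m{\left(0 \right)},3 \right)}}{99 - 10} \left(-5 - -9\right) = \frac{\left(-4\right) 3}{99 - 10} \left(-5 - -9\right) = \frac{1}{89} \left(-12\right) \left(-5 + 9\right) = \frac{1}{89} \left(-12\right) 4 = \left(- \frac{12}{89}\right) 4 = - \frac{48}{89}$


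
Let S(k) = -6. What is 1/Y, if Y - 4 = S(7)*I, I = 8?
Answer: -1/44 ≈ -0.022727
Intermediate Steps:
Y = -44 (Y = 4 - 6*8 = 4 - 48 = -44)
1/Y = 1/(-44) = -1/44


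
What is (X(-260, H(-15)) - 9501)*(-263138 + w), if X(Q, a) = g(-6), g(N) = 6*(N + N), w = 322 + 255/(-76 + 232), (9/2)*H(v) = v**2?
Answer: 130827939831/52 ≈ 2.5159e+9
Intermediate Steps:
H(v) = 2*v**2/9
w = 16829/52 (w = 322 + 255/156 = 322 + (1/156)*255 = 322 + 85/52 = 16829/52 ≈ 323.63)
g(N) = 12*N (g(N) = 6*(2*N) = 12*N)
X(Q, a) = -72 (X(Q, a) = 12*(-6) = -72)
(X(-260, H(-15)) - 9501)*(-263138 + w) = (-72 - 9501)*(-263138 + 16829/52) = -9573*(-13666347/52) = 130827939831/52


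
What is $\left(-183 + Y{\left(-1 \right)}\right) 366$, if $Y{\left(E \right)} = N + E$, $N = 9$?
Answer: $-64050$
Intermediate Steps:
$Y{\left(E \right)} = 9 + E$
$\left(-183 + Y{\left(-1 \right)}\right) 366 = \left(-183 + \left(9 - 1\right)\right) 366 = \left(-183 + 8\right) 366 = \left(-175\right) 366 = -64050$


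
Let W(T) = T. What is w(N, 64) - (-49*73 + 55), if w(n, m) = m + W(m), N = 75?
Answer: 3650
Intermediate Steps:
w(n, m) = 2*m (w(n, m) = m + m = 2*m)
w(N, 64) - (-49*73 + 55) = 2*64 - (-49*73 + 55) = 128 - (-3577 + 55) = 128 - 1*(-3522) = 128 + 3522 = 3650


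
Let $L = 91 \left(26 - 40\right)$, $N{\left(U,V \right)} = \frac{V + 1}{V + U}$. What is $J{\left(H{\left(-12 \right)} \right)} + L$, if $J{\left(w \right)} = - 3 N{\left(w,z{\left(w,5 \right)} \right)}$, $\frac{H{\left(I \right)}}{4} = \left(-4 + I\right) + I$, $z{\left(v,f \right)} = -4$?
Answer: $- \frac{147793}{116} \approx -1274.1$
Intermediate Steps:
$N{\left(U,V \right)} = \frac{1 + V}{U + V}$
$H{\left(I \right)} = -16 + 8 I$ ($H{\left(I \right)} = 4 \left(\left(-4 + I\right) + I\right) = 4 \left(-4 + 2 I\right) = -16 + 8 I$)
$J{\left(w \right)} = \frac{9}{-4 + w}$ ($J{\left(w \right)} = - 3 \frac{1 - 4}{w - 4} = - 3 \frac{1}{-4 + w} \left(-3\right) = - 3 \left(- \frac{3}{-4 + w}\right) = \frac{9}{-4 + w}$)
$L = -1274$ ($L = 91 \left(-14\right) = -1274$)
$J{\left(H{\left(-12 \right)} \right)} + L = \frac{9}{-4 + \left(-16 + 8 \left(-12\right)\right)} - 1274 = \frac{9}{-4 - 112} - 1274 = \frac{9}{-116} - 1274 = 9 \left(- \frac{1}{116}\right) - 1274 = - \frac{9}{116} - 1274 = - \frac{147793}{116}$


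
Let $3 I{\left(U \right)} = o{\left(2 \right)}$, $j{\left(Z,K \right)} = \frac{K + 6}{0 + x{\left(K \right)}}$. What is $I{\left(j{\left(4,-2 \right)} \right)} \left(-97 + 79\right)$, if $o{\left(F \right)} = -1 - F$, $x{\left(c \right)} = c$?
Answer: $18$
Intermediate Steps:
$j{\left(Z,K \right)} = \frac{6 + K}{K}$ ($j{\left(Z,K \right)} = \frac{K + 6}{0 + K} = \frac{6 + K}{K}$)
$I{\left(U \right)} = -1$ ($I{\left(U \right)} = \frac{-1 - 2}{3} = \frac{1}{3} \left(-3\right) = -1$)
$I{\left(j{\left(4,-2 \right)} \right)} \left(-97 + 79\right) = - (-97 + 79) = \left(-1\right) \left(-18\right) = 18$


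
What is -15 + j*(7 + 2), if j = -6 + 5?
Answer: -24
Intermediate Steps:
j = -1
-15 + j*(7 + 2) = -15 - (7 + 2) = -15 - 1*9 = -15 - 9 = -24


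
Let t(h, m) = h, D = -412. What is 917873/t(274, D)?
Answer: 917873/274 ≈ 3349.9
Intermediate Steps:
917873/t(274, D) = 917873/274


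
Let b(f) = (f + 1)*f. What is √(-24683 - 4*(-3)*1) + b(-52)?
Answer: 2652 + I*√24671 ≈ 2652.0 + 157.07*I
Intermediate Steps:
b(f) = f*(1 + f) (b(f) = (1 + f)*f = f*(1 + f))
√(-24683 - 4*(-3)*1) + b(-52) = √(-24683 - 4*(-3)*1) - 52*(1 - 52) = √(-24683 + 12*1) - 52*(-51) = √(-24683 + 12) + 2652 = √(-24671) + 2652 = I*√24671 + 2652 = 2652 + I*√24671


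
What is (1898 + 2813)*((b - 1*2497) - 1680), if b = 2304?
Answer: -8823703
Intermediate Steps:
(1898 + 2813)*((b - 1*2497) - 1680) = (1898 + 2813)*((2304 - 1*2497) - 1680) = 4711*((2304 - 2497) - 1680) = 4711*(-193 - 1680) = 4711*(-1873) = -8823703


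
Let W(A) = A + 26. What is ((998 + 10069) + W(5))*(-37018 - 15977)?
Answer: -588138510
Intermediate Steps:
W(A) = 26 + A
((998 + 10069) + W(5))*(-37018 - 15977) = ((998 + 10069) + (26 + 5))*(-37018 - 15977) = (11067 + 31)*(-52995) = 11098*(-52995) = -588138510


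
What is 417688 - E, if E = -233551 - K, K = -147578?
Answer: 503661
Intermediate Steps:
E = -85973 (E = -233551 - 1*(-147578) = -233551 + 147578 = -85973)
417688 - E = 417688 - 1*(-85973) = 417688 + 85973 = 503661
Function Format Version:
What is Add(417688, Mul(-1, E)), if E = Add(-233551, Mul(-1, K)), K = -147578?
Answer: 503661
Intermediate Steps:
E = -85973 (E = Add(-233551, Mul(-1, -147578)) = Add(-233551, 147578) = -85973)
Add(417688, Mul(-1, E)) = Add(417688, Mul(-1, -85973)) = Add(417688, 85973) = 503661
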